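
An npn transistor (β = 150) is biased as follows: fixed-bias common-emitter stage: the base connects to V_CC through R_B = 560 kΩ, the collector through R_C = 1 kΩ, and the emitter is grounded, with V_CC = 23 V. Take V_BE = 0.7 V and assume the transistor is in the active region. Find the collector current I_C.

I_C ≈ 6 mA

Base loop: V_CC = I_B·R_B + V_BE, so I_B = (23 − 0.7)/560 kΩ = 0.0398 mA.
In the active region I_C = β·I_B = 150 × 0.0398 = 5.97 mA.
Collector loop: V_CE = V_CC − I_C·R_C = 23 − 5.97×1 = 17 V.
Since V_CE = 17 V > V_CE(sat) ≈ 0.2 V, the transistor is in the active region as assumed.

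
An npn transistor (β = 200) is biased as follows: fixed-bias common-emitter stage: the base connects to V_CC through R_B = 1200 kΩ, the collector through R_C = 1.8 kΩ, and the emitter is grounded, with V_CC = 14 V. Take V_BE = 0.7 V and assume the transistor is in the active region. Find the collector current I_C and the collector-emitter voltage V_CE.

I_C ≈ 2.2 mA, V_CE ≈ 10 V

Base loop: V_CC = I_B·R_B + V_BE, so I_B = (14 − 0.7)/1200 kΩ = 0.0111 mA.
In the active region I_C = β·I_B = 200 × 0.0111 = 2.22 mA.
Collector loop: V_CE = V_CC − I_C·R_C = 14 − 2.22×1.8 = 10 V.
Since V_CE = 10 V > V_CE(sat) ≈ 0.2 V, the transistor is in the active region as assumed.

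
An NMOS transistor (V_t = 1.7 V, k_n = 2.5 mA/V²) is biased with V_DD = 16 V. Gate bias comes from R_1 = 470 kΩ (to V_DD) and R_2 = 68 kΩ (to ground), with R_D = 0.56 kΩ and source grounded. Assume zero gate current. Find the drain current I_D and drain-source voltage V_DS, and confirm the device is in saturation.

I_D ≈ 0.13 mA, V_DS ≈ 16 V

V_G = V_DD·R_2/(R_1+R_2) = 16×68/538 = 2.02 V. With the source grounded, V_GS = V_G = 2.02 V.
Assume saturation: I_D = (k_n/2)(V_GS − V_t)² = (2.5/2)×(2.02 − 1.7)² = 1.25×0.322² = 0.13 mA.
V_DS = V_DD − I_D·R_D = 16 − 0.13×0.56 = 15.9 V.
Saturation requires V_DS ≥ V_GS − V_t = 0.322 V; 15.9 ≥ 0.322 ✓.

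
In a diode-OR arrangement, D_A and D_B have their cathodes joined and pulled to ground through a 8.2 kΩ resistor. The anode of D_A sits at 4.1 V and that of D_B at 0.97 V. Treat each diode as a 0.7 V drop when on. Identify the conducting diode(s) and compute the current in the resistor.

Only D_A conducts; I_R ≈ 0.41 mA

Assume both conduct. Then node N would need to be at both 4.1−0.7 = 3.4 V and 0.97−0.7 = 0.27 V, which is impossible.
Assume only D_A conducts: V_N = 4.1 − 0.7 = 3.4 V, so I_R = 3.4/8.2 = 0.415 mA.
Check D_B: its anode-to-cathode voltage is 0.97 − 3.4 = -2.43 V < 0.7 V, so it is off. The assumption is consistent.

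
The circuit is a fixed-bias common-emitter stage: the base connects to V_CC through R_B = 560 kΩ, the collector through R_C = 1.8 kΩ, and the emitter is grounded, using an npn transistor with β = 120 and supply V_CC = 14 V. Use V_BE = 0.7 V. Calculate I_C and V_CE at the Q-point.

I_C ≈ 2.9 mA, V_CE ≈ 8.9 V

Base loop: V_CC = I_B·R_B + V_BE, so I_B = (14 − 0.7)/560 kΩ = 0.0238 mA.
In the active region I_C = β·I_B = 120 × 0.0238 = 2.85 mA.
Collector loop: V_CE = V_CC − I_C·R_C = 14 − 2.85×1.8 = 8.87 V.
Since V_CE = 8.87 V > V_CE(sat) ≈ 0.2 V, the transistor is in the active region as assumed.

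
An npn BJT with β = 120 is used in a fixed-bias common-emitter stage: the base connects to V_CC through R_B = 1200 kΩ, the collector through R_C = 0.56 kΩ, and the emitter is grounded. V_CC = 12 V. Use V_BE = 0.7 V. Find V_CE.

Base loop: V_CC = I_B·R_B + V_BE, so I_B = (12 − 0.7)/1200 kΩ = 0.00942 mA.
In the active region I_C = β·I_B = 120 × 0.00942 = 1.13 mA.
Collector loop: V_CE = V_CC − I_C·R_C = 12 − 1.13×0.56 = 11.4 V.
Since V_CE = 11.4 V > V_CE(sat) ≈ 0.2 V, the transistor is in the active region as assumed.

V_CE ≈ 11 V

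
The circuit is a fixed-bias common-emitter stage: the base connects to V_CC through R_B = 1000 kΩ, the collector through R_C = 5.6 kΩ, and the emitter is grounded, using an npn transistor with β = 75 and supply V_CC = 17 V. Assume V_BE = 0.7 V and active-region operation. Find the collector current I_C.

Base loop: V_CC = I_B·R_B + V_BE, so I_B = (17 − 0.7)/1000 kΩ = 0.0163 mA.
In the active region I_C = β·I_B = 75 × 0.0163 = 1.22 mA.
Collector loop: V_CE = V_CC − I_C·R_C = 17 − 1.22×5.6 = 10.2 V.
Since V_CE = 10.2 V > V_CE(sat) ≈ 0.2 V, the transistor is in the active region as assumed.

I_C ≈ 1.2 mA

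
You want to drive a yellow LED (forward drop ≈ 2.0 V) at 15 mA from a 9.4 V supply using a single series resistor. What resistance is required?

The resistor drops V_S − V_D = 9.4 − 2.0 = 7.4 V at 15 mA.
R = 7.4 V / 15 mA = 0.493 kΩ.

R ≈ 0.49 kΩ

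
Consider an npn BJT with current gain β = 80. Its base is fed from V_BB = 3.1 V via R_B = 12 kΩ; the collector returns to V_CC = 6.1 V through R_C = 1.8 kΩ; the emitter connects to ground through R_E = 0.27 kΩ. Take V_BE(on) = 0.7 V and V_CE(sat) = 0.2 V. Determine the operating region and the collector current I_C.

Assume active: I_B = (3.1 − 0.7)/(12 + 81×0.27) = 0.0709 mA, I_C = β·I_B = 5.67 mA.
Then V_CE = 6.1 − 5.67×1.8 − 5.74×0.27 = -5.65 V < 0.2 V — the active assumption fails.
Re-solve with V_CE = 0.2 V. KCL at the emitter: V_E/R_E = (V_BB−0.7−V_E)/R_B + (V_CC−0.2−V_E)/R_C, giving V_E = 0.801 V.
I_C = (V_CC − 0.2 − V_E)/R_C = (5.9 − 0.801)/1.8 = 2.83 mA.
Check: I_B = (2.4 − 0.801)/12 = 0.133 mA, and β·I_B = 10.7 mA > I_C, confirming saturation.

saturation; I_C ≈ 2.8 mA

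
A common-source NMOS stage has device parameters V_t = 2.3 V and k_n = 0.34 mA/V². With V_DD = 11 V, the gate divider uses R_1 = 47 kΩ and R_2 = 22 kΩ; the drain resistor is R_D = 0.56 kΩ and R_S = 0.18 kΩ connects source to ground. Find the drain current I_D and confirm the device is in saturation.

V_G = V_DD·R_2/(R_1+R_2) = 11×22/69 = 3.51 V.
Assume saturation: I_D = (k_n/2)(V_GS − V_t)² with V_GS = V_G − I_D·R_S = 3.51 − 0.18·I_D.
Substituting gives 0.00551·I_D² − 1.07·I_D + 0.248 = 0, with roots I_D = 0.231 or 195 mA.
The root I_D = 195 mA gives V_GS = -31.5 V ≤ V_t, so take I_D = 0.231 mA.
Then V_GS = 3.47 V and V_DS = V_DD − I_D(R_D+R_S) = 11 − 0.231×0.74 = 10.8 V.
Saturation requires V_DS ≥ V_GS − V_t = 1.17 V; 10.8 ≥ 1.17 ✓.

I_D ≈ 0.23 mA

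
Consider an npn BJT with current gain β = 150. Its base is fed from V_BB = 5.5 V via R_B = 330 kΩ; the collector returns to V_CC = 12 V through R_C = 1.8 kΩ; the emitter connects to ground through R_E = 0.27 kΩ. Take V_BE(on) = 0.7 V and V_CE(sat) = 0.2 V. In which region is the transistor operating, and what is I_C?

active; I_C ≈ 1.9 mA

Assume active. Base-emitter loop: I_B = (V_BB − V_BE)/(R_B + (β+1)R_E) = (5.5 − 0.7)/(330 + 151×0.27) = 0.0129 mA.
I_C = β·I_B = 150×0.0129 = 1.94 mA.
V_CE = V_CC − I_C·R_C − I_E·R_E = 12 − 1.94×1.8 − 1.95×0.27 = 7.98 V > V_CE(sat), so the active-region assumption holds.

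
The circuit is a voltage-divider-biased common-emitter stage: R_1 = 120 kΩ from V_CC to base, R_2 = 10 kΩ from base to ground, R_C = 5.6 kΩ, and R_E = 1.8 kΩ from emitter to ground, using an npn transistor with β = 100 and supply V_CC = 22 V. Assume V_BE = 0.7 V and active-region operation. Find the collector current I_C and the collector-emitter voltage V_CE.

I_C ≈ 0.52 mA, V_CE ≈ 18 V

Thevenize the base divider: V_Th = V_CC·R_2/(R_1+R_2) = 22×10/130 = 1.69 V, R_Th = R_1‖R_2 = 9.23 kΩ.
Base-emitter loop: V_Th = I_B·R_Th + V_BE + (β+1)I_B·R_E, so I_B = (1.69 − 0.7) / (9.23 + 101×1.8) = 0.00519 mA.
I_C = β·I_B = 100×0.00519 = 0.519 mA, and I_E = (β+1)I_B = 0.525 mA.
V_CE = V_CC − I_C·R_C − I_E·R_E = 22 − 0.519×5.6 − 0.525×1.8 = 18.1 V.
V_CE = 18.1 V > 0.2 V confirms active-region operation.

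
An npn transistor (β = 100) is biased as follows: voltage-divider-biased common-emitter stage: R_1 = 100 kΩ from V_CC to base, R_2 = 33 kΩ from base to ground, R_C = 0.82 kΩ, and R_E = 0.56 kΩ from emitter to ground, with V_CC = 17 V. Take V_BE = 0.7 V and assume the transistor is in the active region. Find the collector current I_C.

I_C ≈ 4.3 mA

Thevenize the base divider: V_Th = V_CC·R_2/(R_1+R_2) = 17×33/133 = 4.22 V, R_Th = R_1‖R_2 = 24.8 kΩ.
Base-emitter loop: V_Th = I_B·R_Th + V_BE + (β+1)I_B·R_E, so I_B = (4.22 − 0.7) / (24.8 + 101×0.56) = 0.0432 mA.
I_C = β·I_B = 100×0.0432 = 4.32 mA, and I_E = (β+1)I_B = 4.37 mA.
V_CE = V_CC − I_C·R_C − I_E·R_E = 17 − 4.32×0.82 − 4.37×0.56 = 11 V.
V_CE = 11 V > 0.2 V confirms active-region operation.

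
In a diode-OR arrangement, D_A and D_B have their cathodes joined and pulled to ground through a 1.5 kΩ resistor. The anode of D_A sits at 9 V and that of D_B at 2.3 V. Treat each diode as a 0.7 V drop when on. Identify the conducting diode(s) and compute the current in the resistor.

Assume both conduct. Then node N would need to be at both 9−0.7 = 8.3 V and 2.3−0.7 = 1.6 V, which is impossible.
Assume only D_A conducts: V_N = 9 − 0.7 = 8.3 V, so I_R = 8.3/1.5 = 5.53 mA.
Check D_B: its anode-to-cathode voltage is 2.3 − 8.3 = -6 V < 0.7 V, so it is off. The assumption is consistent.

Only D_A conducts; I_R ≈ 5.5 mA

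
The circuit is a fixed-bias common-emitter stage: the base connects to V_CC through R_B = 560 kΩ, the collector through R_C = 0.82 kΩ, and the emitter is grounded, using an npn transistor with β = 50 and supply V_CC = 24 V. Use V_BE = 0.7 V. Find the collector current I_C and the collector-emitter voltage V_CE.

Base loop: V_CC = I_B·R_B + V_BE, so I_B = (24 − 0.7)/560 kΩ = 0.0416 mA.
In the active region I_C = β·I_B = 50 × 0.0416 = 2.08 mA.
Collector loop: V_CE = V_CC − I_C·R_C = 24 − 2.08×0.82 = 22.3 V.
Since V_CE = 22.3 V > V_CE(sat) ≈ 0.2 V, the transistor is in the active region as assumed.

I_C ≈ 2.1 mA, V_CE ≈ 22 V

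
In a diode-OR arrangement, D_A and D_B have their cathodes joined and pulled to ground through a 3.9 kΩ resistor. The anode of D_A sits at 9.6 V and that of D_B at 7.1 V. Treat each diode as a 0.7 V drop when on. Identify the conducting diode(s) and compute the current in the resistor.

Assume both conduct. Then node N would need to be at both 9.6−0.7 = 8.9 V and 7.1−0.7 = 6.4 V, which is impossible.
Assume only D_A conducts: V_N = 9.6 − 0.7 = 8.9 V, so I_R = 8.9/3.9 = 2.28 mA.
Check D_B: its anode-to-cathode voltage is 7.1 − 8.9 = -1.8 V < 0.7 V, so it is off. The assumption is consistent.

Only D_A conducts; I_R ≈ 2.3 mA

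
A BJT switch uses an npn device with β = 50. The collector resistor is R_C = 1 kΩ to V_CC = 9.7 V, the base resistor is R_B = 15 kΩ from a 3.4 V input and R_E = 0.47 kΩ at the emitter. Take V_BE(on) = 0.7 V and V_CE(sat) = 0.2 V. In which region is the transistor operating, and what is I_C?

Assume active. Base-emitter loop: I_B = (V_BB − V_BE)/(R_B + (β+1)R_E) = (3.4 − 0.7)/(15 + 51×0.47) = 0.0693 mA.
I_C = β·I_B = 50×0.0693 = 3.46 mA.
V_CE = V_CC − I_C·R_C − I_E·R_E = 9.7 − 3.46×1 − 3.53×0.47 = 4.58 V > V_CE(sat), so the active-region assumption holds.

active; I_C ≈ 3.5 mA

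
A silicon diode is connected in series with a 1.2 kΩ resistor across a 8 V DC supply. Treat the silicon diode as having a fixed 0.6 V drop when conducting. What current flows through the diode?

I ≈ 6.2 mA

KVL around the loop: 8 = V_D + I·R = 0.6 + I × 1.2 kΩ.
So I = (8 − 0.6) / 1.2 kΩ = 7.4 / 1.2 = 6.17 mA.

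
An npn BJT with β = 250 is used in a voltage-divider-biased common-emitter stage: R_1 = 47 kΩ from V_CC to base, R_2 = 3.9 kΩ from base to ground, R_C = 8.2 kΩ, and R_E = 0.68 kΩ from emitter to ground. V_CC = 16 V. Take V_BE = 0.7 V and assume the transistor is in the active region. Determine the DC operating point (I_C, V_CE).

I_C ≈ 0.75 mA, V_CE ≈ 9.3 V

Thevenize the base divider: V_Th = V_CC·R_2/(R_1+R_2) = 16×3.9/50.9 = 1.23 V, R_Th = R_1‖R_2 = 3.6 kΩ.
Base-emitter loop: V_Th = I_B·R_Th + V_BE + (β+1)I_B·R_E, so I_B = (1.23 − 0.7) / (3.6 + 251×0.68) = 0.00302 mA.
I_C = β·I_B = 250×0.00302 = 0.754 mA, and I_E = (β+1)I_B = 0.757 mA.
V_CE = V_CC − I_C·R_C − I_E·R_E = 16 − 0.754×8.2 − 0.757×0.68 = 9.3 V.
V_CE = 9.3 V > 0.2 V confirms active-region operation.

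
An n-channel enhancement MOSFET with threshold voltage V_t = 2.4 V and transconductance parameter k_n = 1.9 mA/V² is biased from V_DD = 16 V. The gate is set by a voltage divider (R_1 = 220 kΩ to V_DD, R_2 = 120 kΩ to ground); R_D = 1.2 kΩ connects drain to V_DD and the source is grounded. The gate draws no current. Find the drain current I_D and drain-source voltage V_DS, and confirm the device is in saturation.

V_G = V_DD·R_2/(R_1+R_2) = 16×120/340 = 5.65 V. With the source grounded, V_GS = V_G = 5.65 V.
Assume saturation: I_D = (k_n/2)(V_GS − V_t)² = (1.9/2)×(5.65 − 2.4)² = 0.95×3.25² = 10 mA.
V_DS = V_DD − I_D·R_D = 16 − 10×1.2 = 3.98 V.
Saturation requires V_DS ≥ V_GS − V_t = 3.25 V; 3.98 ≥ 3.25 ✓.

I_D ≈ 10 mA, V_DS ≈ 4 V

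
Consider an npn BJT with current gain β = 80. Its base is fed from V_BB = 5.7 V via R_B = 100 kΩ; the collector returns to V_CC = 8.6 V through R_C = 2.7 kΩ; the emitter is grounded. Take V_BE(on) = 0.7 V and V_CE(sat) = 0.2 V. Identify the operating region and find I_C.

saturation; I_C ≈ 3.1 mA

Assume active: I_B = (5.7 − 0.7)/100 = 0.05 mA, giving I_C = β·I_B = 4 mA.
But then V_CE = 8.6 − 4×2.7 = -2.2 V < V_CE(sat) = 0.2 V — impossible in the active region.
So the transistor is saturated. With V_CE = 0.2 V, I_C = (V_CC − 0.2)/R_C = 8.4/2.7 = 3.11 mA.
Check: β·I_B = 4 mA > I_C = 3.11 mA, confirming saturation.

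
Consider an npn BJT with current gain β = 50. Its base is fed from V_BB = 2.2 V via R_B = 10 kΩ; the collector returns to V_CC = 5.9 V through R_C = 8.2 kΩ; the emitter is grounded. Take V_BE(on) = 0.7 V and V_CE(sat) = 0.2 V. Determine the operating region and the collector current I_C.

Assume active: I_B = (2.2 − 0.7)/10 = 0.15 mA, giving I_C = β·I_B = 7.5 mA.
But then V_CE = 5.9 − 7.5×8.2 = -55.6 V < V_CE(sat) = 0.2 V — impossible in the active region.
So the transistor is saturated. With V_CE = 0.2 V, I_C = (V_CC − 0.2)/R_C = 5.7/8.2 = 0.695 mA.
Check: β·I_B = 7.5 mA > I_C = 0.695 mA, confirming saturation.

saturation; I_C ≈ 0.7 mA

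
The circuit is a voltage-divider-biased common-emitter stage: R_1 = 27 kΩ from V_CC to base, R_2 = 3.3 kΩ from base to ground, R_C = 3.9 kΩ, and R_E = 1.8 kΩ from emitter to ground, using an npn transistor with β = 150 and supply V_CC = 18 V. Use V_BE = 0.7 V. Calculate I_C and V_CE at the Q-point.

I_C ≈ 0.69 mA, V_CE ≈ 14 V

Thevenize the base divider: V_Th = V_CC·R_2/(R_1+R_2) = 18×3.3/30.3 = 1.96 V, R_Th = R_1‖R_2 = 2.94 kΩ.
Base-emitter loop: V_Th = I_B·R_Th + V_BE + (β+1)I_B·R_E, so I_B = (1.96 − 0.7) / (2.94 + 151×1.8) = 0.00459 mA.
I_C = β·I_B = 150×0.00459 = 0.688 mA, and I_E = (β+1)I_B = 0.693 mA.
V_CE = V_CC − I_C·R_C − I_E·R_E = 18 − 0.688×3.9 − 0.693×1.8 = 14.1 V.
V_CE = 14.1 V > 0.2 V confirms active-region operation.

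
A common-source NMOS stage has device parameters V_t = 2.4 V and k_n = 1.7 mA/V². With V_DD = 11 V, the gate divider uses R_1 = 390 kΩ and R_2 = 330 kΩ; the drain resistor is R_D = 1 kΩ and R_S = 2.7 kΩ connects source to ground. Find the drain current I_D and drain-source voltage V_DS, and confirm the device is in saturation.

I_D ≈ 0.65 mA, V_DS ≈ 8.6 V

V_G = V_DD·R_2/(R_1+R_2) = 11×330/720 = 5.04 V.
Assume saturation: I_D = (k_n/2)(V_GS − V_t)² with V_GS = V_G − I_D·R_S = 5.04 − 2.7·I_D.
Substituting gives 6.2·I_D² − 13.1·I_D + 5.93 = 0, with roots I_D = 0.654 or 1.46 mA.
The root I_D = 1.46 mA gives V_GS = 1.09 V ≤ V_t, so take I_D = 0.654 mA.
Then V_GS = 3.28 V and V_DS = V_DD − I_D(R_D+R_S) = 11 − 0.654×3.7 = 8.58 V.
Saturation requires V_DS ≥ V_GS − V_t = 0.877 V; 8.58 ≥ 0.877 ✓.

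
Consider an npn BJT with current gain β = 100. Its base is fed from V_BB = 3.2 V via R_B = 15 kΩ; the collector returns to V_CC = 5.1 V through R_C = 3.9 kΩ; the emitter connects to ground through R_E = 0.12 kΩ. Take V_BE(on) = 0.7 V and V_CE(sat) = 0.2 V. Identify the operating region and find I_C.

Assume active: I_B = (3.2 − 0.7)/(15 + 101×0.12) = 0.0922 mA, I_C = β·I_B = 9.22 mA.
Then V_CE = 5.1 − 9.22×3.9 − 9.31×0.12 = -32 V < 0.2 V — the active assumption fails.
Re-solve with V_CE = 0.2 V. KCL at the emitter: V_E/R_E = (V_BB−0.7−V_E)/R_B + (V_CC−0.2−V_E)/R_C, giving V_E = 0.164 V.
I_C = (V_CC − 0.2 − V_E)/R_C = (4.9 − 0.164)/3.9 = 1.21 mA.
Check: I_B = (2.5 − 0.164)/15 = 0.156 mA, and β·I_B = 15.6 mA > I_C, confirming saturation.

saturation; I_C ≈ 1.2 mA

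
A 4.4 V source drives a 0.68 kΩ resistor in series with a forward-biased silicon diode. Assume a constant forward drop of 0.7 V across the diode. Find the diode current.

KVL around the loop: 4.4 = V_D + I·R = 0.7 + I × 0.68 kΩ.
So I = (4.4 − 0.7) / 0.68 kΩ = 3.7 / 0.68 = 5.44 mA.

I ≈ 5.4 mA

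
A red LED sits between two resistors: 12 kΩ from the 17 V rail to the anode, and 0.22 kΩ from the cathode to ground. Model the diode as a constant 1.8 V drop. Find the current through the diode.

I ≈ 1.2 mA

The two resistors are in series with the diode, so KVL gives 17 = I·12 + 1.8 + I·0.22.
I = (17 − 1.8) / (12 + 0.22) kΩ = 15.2 / 12.2 = 1.24 mA.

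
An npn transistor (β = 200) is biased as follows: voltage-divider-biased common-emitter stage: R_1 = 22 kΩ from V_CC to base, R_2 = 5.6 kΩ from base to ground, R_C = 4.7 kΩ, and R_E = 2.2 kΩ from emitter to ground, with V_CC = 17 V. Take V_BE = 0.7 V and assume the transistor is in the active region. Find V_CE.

Thevenize the base divider: V_Th = V_CC·R_2/(R_1+R_2) = 17×5.6/27.6 = 3.45 V, R_Th = R_1‖R_2 = 4.46 kΩ.
Base-emitter loop: V_Th = I_B·R_Th + V_BE + (β+1)I_B·R_E, so I_B = (3.45 − 0.7) / (4.46 + 201×2.2) = 0.00616 mA.
I_C = β·I_B = 200×0.00616 = 1.23 mA, and I_E = (β+1)I_B = 1.24 mA.
V_CE = V_CC − I_C·R_C − I_E·R_E = 17 − 1.23×4.7 − 1.24×2.2 = 8.49 V.
V_CE = 8.49 V > 0.2 V confirms active-region operation.

V_CE ≈ 8.5 V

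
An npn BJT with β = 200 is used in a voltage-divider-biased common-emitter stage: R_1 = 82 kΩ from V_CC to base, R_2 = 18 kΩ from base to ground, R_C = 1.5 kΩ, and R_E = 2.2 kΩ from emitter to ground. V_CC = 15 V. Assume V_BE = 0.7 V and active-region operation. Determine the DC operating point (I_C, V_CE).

I_C ≈ 0.88 mA, V_CE ≈ 12 V

Thevenize the base divider: V_Th = V_CC·R_2/(R_1+R_2) = 15×18/100 = 2.7 V, R_Th = R_1‖R_2 = 14.8 kΩ.
Base-emitter loop: V_Th = I_B·R_Th + V_BE + (β+1)I_B·R_E, so I_B = (2.7 − 0.7) / (14.8 + 201×2.2) = 0.00438 mA.
I_C = β·I_B = 200×0.00438 = 0.875 mA, and I_E = (β+1)I_B = 0.88 mA.
V_CE = V_CC − I_C·R_C − I_E·R_E = 15 − 0.875×1.5 − 0.88×2.2 = 11.8 V.
V_CE = 11.8 V > 0.2 V confirms active-region operation.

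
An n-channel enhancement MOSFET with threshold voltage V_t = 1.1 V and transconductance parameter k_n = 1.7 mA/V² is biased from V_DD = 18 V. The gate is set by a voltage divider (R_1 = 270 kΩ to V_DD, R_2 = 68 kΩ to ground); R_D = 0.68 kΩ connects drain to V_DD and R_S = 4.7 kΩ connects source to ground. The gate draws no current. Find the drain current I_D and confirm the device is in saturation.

I_D ≈ 0.39 mA

V_G = V_DD·R_2/(R_1+R_2) = 18×68/338 = 3.62 V.
Assume saturation: I_D = (k_n/2)(V_GS − V_t)² with V_GS = V_G − I_D·R_S = 3.62 − 4.7·I_D.
Substituting gives 18.8·I_D² − 21.1·I_D + 5.4 = 0, with roots I_D = 0.392 or 0.734 mA.
The root I_D = 0.734 mA gives V_GS = 0.171 V ≤ V_t, so take I_D = 0.392 mA.
Then V_GS = 1.78 V and V_DS = V_DD − I_D(R_D+R_S) = 18 − 0.392×5.38 = 15.9 V.
Saturation requires V_DS ≥ V_GS − V_t = 0.679 V; 15.9 ≥ 0.679 ✓.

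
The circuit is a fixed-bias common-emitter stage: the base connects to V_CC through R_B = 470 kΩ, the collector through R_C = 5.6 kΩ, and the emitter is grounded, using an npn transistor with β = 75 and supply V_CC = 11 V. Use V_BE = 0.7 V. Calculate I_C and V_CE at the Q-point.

Base loop: V_CC = I_B·R_B + V_BE, so I_B = (11 − 0.7)/470 kΩ = 0.0219 mA.
In the active region I_C = β·I_B = 75 × 0.0219 = 1.64 mA.
Collector loop: V_CE = V_CC − I_C·R_C = 11 − 1.64×5.6 = 1.8 V.
Since V_CE = 1.8 V > V_CE(sat) ≈ 0.2 V, the transistor is in the active region as assumed.

I_C ≈ 1.6 mA, V_CE ≈ 1.8 V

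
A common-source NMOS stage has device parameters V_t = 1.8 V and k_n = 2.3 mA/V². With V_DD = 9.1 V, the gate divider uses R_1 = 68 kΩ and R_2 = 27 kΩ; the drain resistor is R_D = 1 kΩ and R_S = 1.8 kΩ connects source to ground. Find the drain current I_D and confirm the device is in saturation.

V_G = V_DD·R_2/(R_1+R_2) = 9.1×27/95 = 2.59 V.
Assume saturation: I_D = (k_n/2)(V_GS − V_t)² with V_GS = V_G − I_D·R_S = 2.59 − 1.8·I_D.
Substituting gives 3.73·I_D² − 4.26·I_D + 0.711 = 0, with roots I_D = 0.203 or 0.939 mA.
The root I_D = 0.939 mA gives V_GS = 0.896 V ≤ V_t, so take I_D = 0.203 mA.
Then V_GS = 2.22 V and V_DS = V_DD − I_D(R_D+R_S) = 9.1 − 0.203×2.8 = 8.53 V.
Saturation requires V_DS ≥ V_GS − V_t = 0.42 V; 8.53 ≥ 0.42 ✓.

I_D ≈ 0.2 mA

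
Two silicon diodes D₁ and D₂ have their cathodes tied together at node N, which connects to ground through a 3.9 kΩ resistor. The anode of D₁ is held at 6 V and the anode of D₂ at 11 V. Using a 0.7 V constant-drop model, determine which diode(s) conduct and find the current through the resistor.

Assume both conduct. Then node N would need to be at both 6−0.7 = 5.3 V and 11−0.7 = 10.3 V, which is impossible.
Assume only D₂ conducts: V_N = 11 − 0.7 = 10.3 V, so I_R = 10.3/3.9 = 2.64 mA.
Check D₁: its anode-to-cathode voltage is 6 − 10.3 = -4.3 V < 0.7 V, so it is off. The assumption is consistent.

Only D₂ conducts; I_R ≈ 2.6 mA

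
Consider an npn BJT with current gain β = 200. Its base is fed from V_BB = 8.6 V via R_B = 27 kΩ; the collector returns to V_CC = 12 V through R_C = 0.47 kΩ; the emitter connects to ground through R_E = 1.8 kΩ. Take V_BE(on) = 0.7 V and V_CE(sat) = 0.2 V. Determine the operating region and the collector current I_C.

active; I_C ≈ 4.1 mA

Assume active. Base-emitter loop: I_B = (V_BB − V_BE)/(R_B + (β+1)R_E) = (8.6 − 0.7)/(27 + 201×1.8) = 0.0203 mA.
I_C = β·I_B = 200×0.0203 = 4.06 mA.
V_CE = V_CC − I_C·R_C − I_E·R_E = 12 − 4.06×0.47 − 4.08×1.8 = 2.74 V > V_CE(sat), so the active-region assumption holds.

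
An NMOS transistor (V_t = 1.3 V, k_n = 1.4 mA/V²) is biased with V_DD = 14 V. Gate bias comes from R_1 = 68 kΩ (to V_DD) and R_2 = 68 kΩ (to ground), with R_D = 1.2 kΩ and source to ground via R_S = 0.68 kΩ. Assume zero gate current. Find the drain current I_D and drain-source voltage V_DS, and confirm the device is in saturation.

V_G = V_DD·R_2/(R_1+R_2) = 14×68/136 = 7 V.
Assume saturation: I_D = (k_n/2)(V_GS − V_t)² with V_GS = V_G − I_D·R_S = 7 − 0.68·I_D.
Substituting gives 0.324·I_D² − 6.43·I_D + 22.7 = 0, with roots I_D = 4.61 or 15.2 mA.
The root I_D = 15.2 mA gives V_GS = -3.37 V ≤ V_t, so take I_D = 4.61 mA.
Then V_GS = 3.87 V and V_DS = V_DD − I_D(R_D+R_S) = 14 − 4.61×1.88 = 5.34 V.
Saturation requires V_DS ≥ V_GS − V_t = 2.57 V; 5.34 ≥ 2.57 ✓.

I_D ≈ 4.6 mA, V_DS ≈ 5.3 V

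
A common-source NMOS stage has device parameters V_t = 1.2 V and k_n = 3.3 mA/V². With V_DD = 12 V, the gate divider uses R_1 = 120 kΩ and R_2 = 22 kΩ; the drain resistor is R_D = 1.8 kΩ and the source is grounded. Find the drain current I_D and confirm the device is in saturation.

I_D ≈ 0.72 mA

V_G = V_DD·R_2/(R_1+R_2) = 12×22/142 = 1.86 V. With the source grounded, V_GS = V_G = 1.86 V.
Assume saturation: I_D = (k_n/2)(V_GS − V_t)² = (3.3/2)×(1.86 − 1.2)² = 1.65×0.659² = 0.717 mA.
V_DS = V_DD − I_D·R_D = 12 − 0.717×1.8 = 10.7 V.
Saturation requires V_DS ≥ V_GS − V_t = 0.659 V; 10.7 ≥ 0.659 ✓.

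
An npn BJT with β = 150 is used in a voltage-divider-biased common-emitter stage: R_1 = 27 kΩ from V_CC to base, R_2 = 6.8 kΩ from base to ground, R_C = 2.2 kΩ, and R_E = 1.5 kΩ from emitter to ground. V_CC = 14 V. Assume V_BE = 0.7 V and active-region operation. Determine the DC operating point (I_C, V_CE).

I_C ≈ 1.4 mA, V_CE ≈ 8.9 V

Thevenize the base divider: V_Th = V_CC·R_2/(R_1+R_2) = 14×6.8/33.8 = 2.82 V, R_Th = R_1‖R_2 = 5.43 kΩ.
Base-emitter loop: V_Th = I_B·R_Th + V_BE + (β+1)I_B·R_E, so I_B = (2.82 − 0.7) / (5.43 + 151×1.5) = 0.00913 mA.
I_C = β·I_B = 150×0.00913 = 1.37 mA, and I_E = (β+1)I_B = 1.38 mA.
V_CE = V_CC − I_C·R_C − I_E·R_E = 14 − 1.37×2.2 − 1.38×1.5 = 8.92 V.
V_CE = 8.92 V > 0.2 V confirms active-region operation.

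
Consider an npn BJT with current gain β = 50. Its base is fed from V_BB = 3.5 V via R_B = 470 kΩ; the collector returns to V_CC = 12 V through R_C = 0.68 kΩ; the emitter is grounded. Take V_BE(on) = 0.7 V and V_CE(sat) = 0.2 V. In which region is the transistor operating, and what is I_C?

Assume active. Base-emitter loop: I_B = (V_BB − V_BE)/R_B = (3.5 − 0.7)/470 = 0.00596 mA.
I_C = β·I_B = 50×0.00596 = 0.298 mA.
V_CE = V_CC − I_C·R_C = 12 − 0.298×0.68 = 11.8 V > V_CE(sat), so the active-region assumption holds.

active; I_C ≈ 0.3 mA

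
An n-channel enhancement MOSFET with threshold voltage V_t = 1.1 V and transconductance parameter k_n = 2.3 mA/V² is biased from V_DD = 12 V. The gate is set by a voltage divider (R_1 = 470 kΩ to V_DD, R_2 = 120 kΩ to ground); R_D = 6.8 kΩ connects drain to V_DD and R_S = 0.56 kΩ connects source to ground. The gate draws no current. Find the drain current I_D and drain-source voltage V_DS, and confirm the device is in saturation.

V_G = V_DD·R_2/(R_1+R_2) = 12×120/590 = 2.44 V.
Assume saturation: I_D = (k_n/2)(V_GS − V_t)² with V_GS = V_G − I_D·R_S = 2.44 − 0.56·I_D.
Substituting gives 0.361·I_D² − 2.73·I_D + 2.07 = 0, with roots I_D = 0.855 or 6.71 mA.
The root I_D = 6.71 mA gives V_GS = -1.31 V ≤ V_t, so take I_D = 0.855 mA.
Then V_GS = 1.96 V and V_DS = V_DD − I_D(R_D+R_S) = 12 − 0.855×7.36 = 5.71 V.
Saturation requires V_DS ≥ V_GS − V_t = 0.862 V; 5.71 ≥ 0.862 ✓.

I_D ≈ 0.85 mA, V_DS ≈ 5.7 V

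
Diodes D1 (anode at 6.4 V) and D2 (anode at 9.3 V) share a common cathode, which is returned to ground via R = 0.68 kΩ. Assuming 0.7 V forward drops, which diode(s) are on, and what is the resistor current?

Only D2 conducts; I_R ≈ 13 mA

Assume both conduct. Then node N would need to be at both 6.4−0.7 = 5.7 V and 9.3−0.7 = 8.6 V, which is impossible.
Assume only D2 conducts: V_N = 9.3 − 0.7 = 8.6 V, so I_R = 8.6/0.68 = 12.6 mA.
Check D1: its anode-to-cathode voltage is 6.4 − 8.6 = -2.2 V < 0.7 V, so it is off. The assumption is consistent.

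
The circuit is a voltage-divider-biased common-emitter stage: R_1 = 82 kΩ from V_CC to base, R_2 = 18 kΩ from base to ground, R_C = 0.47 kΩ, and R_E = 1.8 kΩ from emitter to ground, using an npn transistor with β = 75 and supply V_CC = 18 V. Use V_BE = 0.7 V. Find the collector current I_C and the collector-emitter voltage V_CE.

I_C ≈ 1.3 mA, V_CE ≈ 15 V

Thevenize the base divider: V_Th = V_CC·R_2/(R_1+R_2) = 18×18/100 = 3.24 V, R_Th = R_1‖R_2 = 14.8 kΩ.
Base-emitter loop: V_Th = I_B·R_Th + V_BE + (β+1)I_B·R_E, so I_B = (3.24 − 0.7) / (14.8 + 76×1.8) = 0.0168 mA.
I_C = β·I_B = 75×0.0168 = 1.26 mA, and I_E = (β+1)I_B = 1.27 mA.
V_CE = V_CC − I_C·R_C − I_E·R_E = 18 − 1.26×0.47 − 1.27×1.8 = 15.1 V.
V_CE = 15.1 V > 0.2 V confirms active-region operation.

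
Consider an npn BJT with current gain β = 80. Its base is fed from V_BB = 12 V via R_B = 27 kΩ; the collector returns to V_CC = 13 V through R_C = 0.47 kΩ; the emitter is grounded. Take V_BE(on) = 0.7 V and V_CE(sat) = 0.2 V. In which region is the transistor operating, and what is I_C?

Assume active: I_B = (12 − 0.7)/27 = 0.419 mA, giving I_C = β·I_B = 33.5 mA.
But then V_CE = 13 − 33.5×0.47 = -2.74 V < V_CE(sat) = 0.2 V — impossible in the active region.
So the transistor is saturated. With V_CE = 0.2 V, I_C = (V_CC − 0.2)/R_C = 12.8/0.47 = 27.2 mA.
Check: β·I_B = 33.5 mA > I_C = 27.2 mA, confirming saturation.

saturation; I_C ≈ 27 mA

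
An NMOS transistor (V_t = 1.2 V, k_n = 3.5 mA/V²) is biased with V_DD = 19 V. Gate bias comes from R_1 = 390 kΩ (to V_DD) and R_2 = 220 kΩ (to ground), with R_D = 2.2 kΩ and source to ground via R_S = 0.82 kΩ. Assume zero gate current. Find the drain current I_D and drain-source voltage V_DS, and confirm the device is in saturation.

V_G = V_DD·R_2/(R_1+R_2) = 19×220/610 = 6.85 V.
Assume saturation: I_D = (k_n/2)(V_GS − V_t)² with V_GS = V_G − I_D·R_S = 6.85 − 0.82·I_D.
Substituting gives 1.18·I_D² − 17.2·I_D + 55.9 = 0, with roots I_D = 4.86 or 9.78 mA.
The root I_D = 9.78 mA gives V_GS = -1.16 V ≤ V_t, so take I_D = 4.86 mA.
Then V_GS = 2.87 V and V_DS = V_DD − I_D(R_D+R_S) = 19 − 4.86×3.02 = 4.32 V.
Saturation requires V_DS ≥ V_GS − V_t = 1.67 V; 4.32 ≥ 1.67 ✓.

I_D ≈ 4.9 mA, V_DS ≈ 4.3 V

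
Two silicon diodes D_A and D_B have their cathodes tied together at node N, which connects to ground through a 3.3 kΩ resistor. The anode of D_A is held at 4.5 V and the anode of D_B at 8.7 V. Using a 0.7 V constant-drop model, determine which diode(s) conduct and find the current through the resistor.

Assume both conduct. Then node N would need to be at both 4.5−0.7 = 3.8 V and 8.7−0.7 = 8 V, which is impossible.
Assume only D_B conducts: V_N = 8.7 − 0.7 = 8 V, so I_R = 8/3.3 = 2.42 mA.
Check D_A: its anode-to-cathode voltage is 4.5 − 8 = -3.5 V < 0.7 V, so it is off. The assumption is consistent.

Only D_B conducts; I_R ≈ 2.4 mA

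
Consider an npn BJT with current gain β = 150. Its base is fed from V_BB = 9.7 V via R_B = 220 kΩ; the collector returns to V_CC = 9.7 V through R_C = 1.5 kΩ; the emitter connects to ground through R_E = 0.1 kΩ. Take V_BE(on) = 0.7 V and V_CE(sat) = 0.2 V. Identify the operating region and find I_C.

active; I_C ≈ 5.7 mA

Assume active. Base-emitter loop: I_B = (V_BB − V_BE)/(R_B + (β+1)R_E) = (9.7 − 0.7)/(220 + 151×0.1) = 0.0383 mA.
I_C = β·I_B = 150×0.0383 = 5.74 mA.
V_CE = V_CC − I_C·R_C − I_E·R_E = 9.7 − 5.74×1.5 − 5.78×0.1 = 0.509 V > V_CE(sat), so the active-region assumption holds.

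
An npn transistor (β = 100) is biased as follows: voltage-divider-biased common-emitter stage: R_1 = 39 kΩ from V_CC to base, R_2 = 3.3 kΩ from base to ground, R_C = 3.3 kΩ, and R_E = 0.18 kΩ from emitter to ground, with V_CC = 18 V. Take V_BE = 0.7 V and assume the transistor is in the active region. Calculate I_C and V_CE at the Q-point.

I_C ≈ 3.3 mA, V_CE ≈ 6.4 V

Thevenize the base divider: V_Th = V_CC·R_2/(R_1+R_2) = 18×3.3/42.3 = 1.4 V, R_Th = R_1‖R_2 = 3.04 kΩ.
Base-emitter loop: V_Th = I_B·R_Th + V_BE + (β+1)I_B·R_E, so I_B = (1.4 − 0.7) / (3.04 + 101×0.18) = 0.0332 mA.
I_C = β·I_B = 100×0.0332 = 3.32 mA, and I_E = (β+1)I_B = 3.35 mA.
V_CE = V_CC − I_C·R_C − I_E·R_E = 18 − 3.32×3.3 − 3.35×0.18 = 6.45 V.
V_CE = 6.45 V > 0.2 V confirms active-region operation.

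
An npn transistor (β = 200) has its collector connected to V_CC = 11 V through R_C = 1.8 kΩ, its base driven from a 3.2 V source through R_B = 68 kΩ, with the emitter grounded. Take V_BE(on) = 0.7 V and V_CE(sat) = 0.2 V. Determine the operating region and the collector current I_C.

Assume active: I_B = (3.2 − 0.7)/68 = 0.0368 mA, giving I_C = β·I_B = 7.35 mA.
But then V_CE = 11 − 7.35×1.8 = -2.24 V < V_CE(sat) = 0.2 V — impossible in the active region.
So the transistor is saturated. With V_CE = 0.2 V, I_C = (V_CC − 0.2)/R_C = 10.8/1.8 = 6 mA.
Check: β·I_B = 7.35 mA > I_C = 6 mA, confirming saturation.

saturation; I_C ≈ 6 mA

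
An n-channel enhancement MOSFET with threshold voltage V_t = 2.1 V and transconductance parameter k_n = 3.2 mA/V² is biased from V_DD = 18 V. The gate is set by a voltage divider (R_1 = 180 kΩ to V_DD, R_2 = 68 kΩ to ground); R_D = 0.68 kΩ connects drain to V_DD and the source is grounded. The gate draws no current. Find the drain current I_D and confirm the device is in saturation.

V_G = V_DD·R_2/(R_1+R_2) = 18×68/248 = 4.94 V. With the source grounded, V_GS = V_G = 4.94 V.
Assume saturation: I_D = (k_n/2)(V_GS − V_t)² = (3.2/2)×(4.94 − 2.1)² = 1.6×2.84² = 12.9 mA.
V_DS = V_DD − I_D·R_D = 18 − 12.9×0.68 = 9.25 V.
Saturation requires V_DS ≥ V_GS − V_t = 2.84 V; 9.25 ≥ 2.84 ✓.

I_D ≈ 13 mA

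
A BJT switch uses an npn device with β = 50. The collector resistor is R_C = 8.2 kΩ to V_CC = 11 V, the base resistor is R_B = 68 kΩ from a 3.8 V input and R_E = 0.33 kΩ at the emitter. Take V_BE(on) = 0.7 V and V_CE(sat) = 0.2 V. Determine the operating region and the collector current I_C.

Assume active: I_B = (3.8 − 0.7)/(68 + 51×0.33) = 0.0365 mA, I_C = β·I_B = 1.83 mA.
Then V_CE = 11 − 1.83×8.2 − 1.86×0.33 = -4.6 V < 0.2 V — the active assumption fails.
Re-solve with V_CE = 0.2 V. KCL at the emitter: V_E/R_E = (V_BB−0.7−V_E)/R_B + (V_CC−0.2−V_E)/R_C, giving V_E = 0.43 V.
I_C = (V_CC − 0.2 − V_E)/R_C = (10.8 − 0.43)/8.2 = 1.26 mA.
Check: I_B = (3.1 − 0.43)/68 = 0.0393 mA, and β·I_B = 1.96 mA > I_C, confirming saturation.

saturation; I_C ≈ 1.3 mA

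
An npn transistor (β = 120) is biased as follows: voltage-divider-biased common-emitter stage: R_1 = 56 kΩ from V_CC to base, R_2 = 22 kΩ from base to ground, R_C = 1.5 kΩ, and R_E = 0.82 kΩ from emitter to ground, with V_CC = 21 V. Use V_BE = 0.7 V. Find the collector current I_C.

Thevenize the base divider: V_Th = V_CC·R_2/(R_1+R_2) = 21×22/78 = 5.92 V, R_Th = R_1‖R_2 = 15.8 kΩ.
Base-emitter loop: V_Th = I_B·R_Th + V_BE + (β+1)I_B·R_E, so I_B = (5.92 − 0.7) / (15.8 + 121×0.82) = 0.0454 mA.
I_C = β·I_B = 120×0.0454 = 5.45 mA, and I_E = (β+1)I_B = 5.49 mA.
V_CE = V_CC − I_C·R_C − I_E·R_E = 21 − 5.45×1.5 − 5.49×0.82 = 8.32 V.
V_CE = 8.32 V > 0.2 V confirms active-region operation.

I_C ≈ 5.4 mA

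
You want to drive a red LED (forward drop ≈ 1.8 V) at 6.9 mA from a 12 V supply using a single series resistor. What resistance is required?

R ≈ 1.5 kΩ

The resistor drops V_S − V_D = 12 − 1.8 = 10.2 V at 6.9 mA.
R = 10.2 V / 6.9 mA = 1.48 kΩ.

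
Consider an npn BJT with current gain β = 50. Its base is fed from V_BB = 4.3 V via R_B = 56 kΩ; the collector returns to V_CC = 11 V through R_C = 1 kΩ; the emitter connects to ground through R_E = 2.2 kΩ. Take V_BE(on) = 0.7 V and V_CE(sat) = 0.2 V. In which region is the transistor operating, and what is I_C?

active; I_C ≈ 1.1 mA

Assume active. Base-emitter loop: I_B = (V_BB − V_BE)/(R_B + (β+1)R_E) = (4.3 − 0.7)/(56 + 51×2.2) = 0.0214 mA.
I_C = β·I_B = 50×0.0214 = 1.07 mA.
V_CE = V_CC − I_C·R_C − I_E·R_E = 11 − 1.07×1 − 1.09×2.2 = 7.53 V > V_CE(sat), so the active-region assumption holds.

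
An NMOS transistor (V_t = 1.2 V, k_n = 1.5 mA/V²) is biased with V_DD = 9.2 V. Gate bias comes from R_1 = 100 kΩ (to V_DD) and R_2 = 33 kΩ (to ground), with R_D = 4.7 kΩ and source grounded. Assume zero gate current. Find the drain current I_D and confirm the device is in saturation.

V_G = V_DD·R_2/(R_1+R_2) = 9.2×33/133 = 2.28 V. With the source grounded, V_GS = V_G = 2.28 V.
Assume saturation: I_D = (k_n/2)(V_GS − V_t)² = (1.5/2)×(2.28 − 1.2)² = 0.75×1.08² = 0.879 mA.
V_DS = V_DD − I_D·R_D = 9.2 − 0.879×4.7 = 5.07 V.
Saturation requires V_DS ≥ V_GS − V_t = 1.08 V; 5.07 ≥ 1.08 ✓.

I_D ≈ 0.88 mA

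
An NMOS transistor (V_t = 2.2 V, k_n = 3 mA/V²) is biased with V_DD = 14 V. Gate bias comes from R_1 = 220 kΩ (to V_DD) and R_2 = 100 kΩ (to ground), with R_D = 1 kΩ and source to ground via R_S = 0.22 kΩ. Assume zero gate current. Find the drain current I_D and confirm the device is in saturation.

V_G = V_DD·R_2/(R_1+R_2) = 14×100/320 = 4.38 V.
Assume saturation: I_D = (k_n/2)(V_GS − V_t)² with V_GS = V_G − I_D·R_S = 4.38 − 0.22·I_D.
Substituting gives 0.0726·I_D² − 2.44·I_D + 7.1 = 0, with roots I_D = 3.22 or 30.3 mA.
The root I_D = 30.3 mA gives V_GS = -2.3 V ≤ V_t, so take I_D = 3.22 mA.
Then V_GS = 3.67 V and V_DS = V_DD − I_D(R_D+R_S) = 14 − 3.22×1.22 = 10.1 V.
Saturation requires V_DS ≥ V_GS − V_t = 1.47 V; 10.1 ≥ 1.47 ✓.

I_D ≈ 3.2 mA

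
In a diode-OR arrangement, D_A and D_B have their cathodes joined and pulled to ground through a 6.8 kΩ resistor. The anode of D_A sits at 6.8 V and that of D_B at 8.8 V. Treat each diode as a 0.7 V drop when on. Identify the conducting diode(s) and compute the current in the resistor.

Only D_B conducts; I_R ≈ 1.2 mA

Assume both conduct. Then node N would need to be at both 6.8−0.7 = 6.1 V and 8.8−0.7 = 8.1 V, which is impossible.
Assume only D_B conducts: V_N = 8.8 − 0.7 = 8.1 V, so I_R = 8.1/6.8 = 1.19 mA.
Check D_A: its anode-to-cathode voltage is 6.8 − 8.1 = -1.3 V < 0.7 V, so it is off. The assumption is consistent.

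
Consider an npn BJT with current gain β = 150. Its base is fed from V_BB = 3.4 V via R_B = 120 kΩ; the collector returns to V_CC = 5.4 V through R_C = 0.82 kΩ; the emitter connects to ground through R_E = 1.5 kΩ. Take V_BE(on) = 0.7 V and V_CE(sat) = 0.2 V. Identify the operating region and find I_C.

active; I_C ≈ 1.2 mA

Assume active. Base-emitter loop: I_B = (V_BB − V_BE)/(R_B + (β+1)R_E) = (3.4 − 0.7)/(120 + 151×1.5) = 0.00779 mA.
I_C = β·I_B = 150×0.00779 = 1.17 mA.
V_CE = V_CC − I_C·R_C − I_E·R_E = 5.4 − 1.17×0.82 − 1.18×1.5 = 2.68 V > V_CE(sat), so the active-region assumption holds.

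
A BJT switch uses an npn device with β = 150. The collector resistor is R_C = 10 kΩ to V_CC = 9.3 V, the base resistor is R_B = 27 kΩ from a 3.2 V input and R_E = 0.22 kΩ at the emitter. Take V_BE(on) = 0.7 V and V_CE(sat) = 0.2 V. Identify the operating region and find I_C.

Assume active: I_B = (3.2 − 0.7)/(27 + 151×0.22) = 0.0415 mA, I_C = β·I_B = 6.23 mA.
Then V_CE = 9.3 − 6.23×10 − 6.27×0.22 = -54.4 V < 0.2 V — the active assumption fails.
Re-solve with V_CE = 0.2 V. KCL at the emitter: V_E/R_E = (V_BB−0.7−V_E)/R_B + (V_CC−0.2−V_E)/R_C, giving V_E = 0.214 V.
I_C = (V_CC − 0.2 − V_E)/R_C = (9.1 − 0.214)/10 = 0.889 mA.
Check: I_B = (2.5 − 0.214)/27 = 0.0847 mA, and β·I_B = 12.7 mA > I_C, confirming saturation.

saturation; I_C ≈ 0.89 mA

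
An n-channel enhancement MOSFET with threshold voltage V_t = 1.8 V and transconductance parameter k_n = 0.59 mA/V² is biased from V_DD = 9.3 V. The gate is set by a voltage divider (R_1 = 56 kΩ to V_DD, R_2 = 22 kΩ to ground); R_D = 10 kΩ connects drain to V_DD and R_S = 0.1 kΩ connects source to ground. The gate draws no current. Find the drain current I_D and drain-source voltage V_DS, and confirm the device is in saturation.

V_G = V_DD·R_2/(R_1+R_2) = 9.3×22/78 = 2.62 V.
Assume saturation: I_D = (k_n/2)(V_GS − V_t)² with V_GS = V_G − I_D·R_S = 2.62 − 0.1·I_D.
Substituting gives 0.00295·I_D² − 1.05·I_D + 0.2 = 0, with roots I_D = 0.191 or 355 mA.
The root I_D = 355 mA gives V_GS = -32.9 V ≤ V_t, so take I_D = 0.191 mA.
Then V_GS = 2.6 V and V_DS = V_DD − I_D(R_D+R_S) = 9.3 − 0.191×10.1 = 7.37 V.
Saturation requires V_DS ≥ V_GS − V_t = 0.804 V; 7.37 ≥ 0.804 ✓.

I_D ≈ 0.19 mA, V_DS ≈ 7.4 V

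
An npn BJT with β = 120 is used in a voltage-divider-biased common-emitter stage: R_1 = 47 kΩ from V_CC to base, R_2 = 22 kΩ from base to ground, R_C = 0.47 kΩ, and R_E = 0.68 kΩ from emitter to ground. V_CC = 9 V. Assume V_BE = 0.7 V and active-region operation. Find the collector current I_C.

Thevenize the base divider: V_Th = V_CC·R_2/(R_1+R_2) = 9×22/69 = 2.87 V, R_Th = R_1‖R_2 = 15 kΩ.
Base-emitter loop: V_Th = I_B·R_Th + V_BE + (β+1)I_B·R_E, so I_B = (2.87 − 0.7) / (15 + 121×0.68) = 0.0223 mA.
I_C = β·I_B = 120×0.0223 = 2.68 mA, and I_E = (β+1)I_B = 2.7 mA.
V_CE = V_CC − I_C·R_C − I_E·R_E = 9 − 2.68×0.47 − 2.7×0.68 = 5.91 V.
V_CE = 5.91 V > 0.2 V confirms active-region operation.

I_C ≈ 2.7 mA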